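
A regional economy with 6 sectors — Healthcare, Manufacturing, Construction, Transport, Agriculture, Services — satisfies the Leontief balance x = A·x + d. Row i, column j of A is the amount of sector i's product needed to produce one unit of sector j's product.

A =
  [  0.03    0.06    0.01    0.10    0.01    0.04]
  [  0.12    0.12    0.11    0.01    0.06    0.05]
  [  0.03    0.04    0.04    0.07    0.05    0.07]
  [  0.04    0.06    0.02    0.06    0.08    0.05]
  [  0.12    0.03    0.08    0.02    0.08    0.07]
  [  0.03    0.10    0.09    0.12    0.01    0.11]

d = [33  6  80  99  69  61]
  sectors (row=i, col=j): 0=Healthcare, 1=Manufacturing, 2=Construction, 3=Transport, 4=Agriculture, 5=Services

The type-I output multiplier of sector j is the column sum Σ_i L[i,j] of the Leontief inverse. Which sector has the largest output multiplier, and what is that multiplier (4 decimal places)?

Form M = I − A:
  [  0.97   -0.06   -0.01   -0.10   -0.01   -0.04]
  [ -0.12    0.88   -0.11   -0.01   -0.06   -0.05]
  [ -0.03   -0.04    0.96   -0.07   -0.05   -0.07]
  [ -0.04   -0.06   -0.02    0.94   -0.08   -0.05]
  [ -0.12   -0.03   -0.08   -0.02    0.92   -0.07]
  [ -0.03   -0.10   -0.09   -0.12   -0.01    0.89]
Leontief inverse L = M⁻¹:
  [  1.0540    0.0902    0.0325    0.1244    0.0306    0.0644]
  [  0.1665    1.1726    0.1540    0.0559    0.0926    0.0959]
  [  0.0586    0.0736    1.0685    0.1012    0.0734    0.1023]
  [  0.0737    0.0945    0.0508    1.0892    0.1053    0.0821]
  [  0.1551    0.0703    0.1135    0.0633    1.1061    0.1104]
  [  0.0718    0.1558    0.1346    0.1683    0.0455    1.1592]
Total output x = L · d:
  x_0 = 1.0540·33 + 0.0902·6 + 0.0325·80 + 0.1244·99 + 0.0306·69 + 0.0644·61 = 56.2761
  x_1 = 0.1665·33 + 1.1726·6 + 0.1540·80 + 0.0559·99 + 0.0926·69 + 0.0959·61 = 42.6139
  x_2 = 0.0586·33 + 0.0736·6 + 1.0685·80 + 0.1012·99 + 0.0734·69 + 0.1023·61 = 109.1794
  x_3 = 0.0737·33 + 0.0945·6 + 0.0508·80 + 1.0892·99 + 0.1053·69 + 0.0821·61 = 127.1660
  x_4 = 0.1551·33 + 0.0703·6 + 0.1135·80 + 0.0633·99 + 1.1061·69 + 0.1104·61 = 103.9454
  x_5 = 0.0718·33 + 0.1558·6 + 0.1346·80 + 0.1683·99 + 0.0455·69 + 1.1592·61 = 104.5789
Output multipliers (column sums of L):
  Healthcare: 1.5798
  Manufacturing: 1.6569
  Construction: 1.5538
  Transport: 1.6022
  Agriculture: 1.4535
  Services: 1.6142

Manufacturing (1.6569)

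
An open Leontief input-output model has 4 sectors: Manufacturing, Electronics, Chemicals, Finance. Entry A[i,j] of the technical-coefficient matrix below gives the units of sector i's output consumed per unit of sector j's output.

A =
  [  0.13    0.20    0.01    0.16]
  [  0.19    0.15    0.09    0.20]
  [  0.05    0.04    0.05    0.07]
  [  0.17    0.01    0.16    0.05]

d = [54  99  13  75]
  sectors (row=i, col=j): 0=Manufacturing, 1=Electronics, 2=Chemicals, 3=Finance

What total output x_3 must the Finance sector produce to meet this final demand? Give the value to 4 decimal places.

Form M = I − A:
  [  0.87   -0.20   -0.01   -0.16]
  [ -0.19    0.85   -0.09   -0.20]
  [ -0.05   -0.04    0.95   -0.07]
  [ -0.17   -0.01   -0.16    0.95]
Leontief inverse L = M⁻¹:
  [  1.2781    0.3084    0.0910    0.2869]
  [  0.3550    1.2726    0.1817    0.3411]
  [  0.1006    0.0758    1.0798    0.1125]
  [  0.2494    0.0813    0.2001    1.1265]
Total output x = L · d:
  x_0 = 1.2781·54 + 0.3084·99 + 0.0910·13 + 0.2869·75 = 122.2429
  x_1 = 0.3550·54 + 1.2726·99 + 0.1817·13 + 0.3411·75 = 173.0995
  x_2 = 0.1006·54 + 0.0758·99 + 1.0798·13 + 0.1125·75 = 35.4092
  x_3 = 0.2494·54 + 0.0813·99 + 0.2001·13 + 1.1265·75 = 108.6082

108.6082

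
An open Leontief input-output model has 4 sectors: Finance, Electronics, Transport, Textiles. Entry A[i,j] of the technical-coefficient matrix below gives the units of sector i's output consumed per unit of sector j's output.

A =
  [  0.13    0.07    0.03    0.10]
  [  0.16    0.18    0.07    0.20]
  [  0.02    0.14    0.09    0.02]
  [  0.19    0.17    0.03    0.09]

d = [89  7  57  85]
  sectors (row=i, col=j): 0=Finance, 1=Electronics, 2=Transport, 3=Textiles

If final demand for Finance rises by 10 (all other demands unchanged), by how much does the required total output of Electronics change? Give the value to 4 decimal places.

Form M = I − A:
  [  0.87   -0.07   -0.03   -0.10]
  [ -0.16    0.82   -0.07   -0.20]
  [ -0.02   -0.14    0.91   -0.02]
  [ -0.19   -0.17   -0.03    0.91]
Leontief inverse L = M⁻¹:
  [  1.2145    0.1481    0.0569    0.1673]
  [  0.3212    1.3370    0.1244    0.3319]
  [  0.0831    0.2153    1.1209    0.0811]
  [  0.3163    0.2878    0.0721    1.1985]
Total output x = L · d:
  x_0 = 1.2145·89 + 0.1481·7 + 0.0569·57 + 0.1673·85 = 126.5889
  x_1 = 0.3212·89 + 1.3370·7 + 0.1244·57 + 0.3319·85 = 73.2455
  x_2 = 0.0831·89 + 0.2153·7 + 1.1209·57 + 0.0811·85 = 79.6803
  x_3 = 0.3163·89 + 0.2878·7 + 0.0721·57 + 1.1985·85 = 136.1473
Δx_1 = L[1,0] · Δd_0 = 0.3212 · 10 = 3.2122

3.2122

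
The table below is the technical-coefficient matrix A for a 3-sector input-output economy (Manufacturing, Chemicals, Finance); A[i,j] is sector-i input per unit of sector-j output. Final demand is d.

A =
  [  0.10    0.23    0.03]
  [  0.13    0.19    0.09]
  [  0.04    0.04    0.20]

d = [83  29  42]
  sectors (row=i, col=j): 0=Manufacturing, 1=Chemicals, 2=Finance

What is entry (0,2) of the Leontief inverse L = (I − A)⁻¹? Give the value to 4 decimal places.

L[0,2] = 0.0812

Form M = I − A:
  [  0.90   -0.23   -0.03]
  [ -0.13    0.81   -0.09]
  [ -0.04   -0.04    0.80]
Leontief inverse L = M⁻¹:
  [  1.1630    0.3342    0.0812]
  [  0.1942    1.2973    0.1532]
  [  0.0679    0.0816    1.2617]
Total output x = L · d:
  x_0 = 1.1630·83 + 0.3342·29 + 0.0812·42 = 109.6332
  x_1 = 0.1942·83 + 1.2973·29 + 0.1532·42 = 60.1746
  x_2 = 0.0679·83 + 0.0816·29 + 1.2617·42 = 60.9904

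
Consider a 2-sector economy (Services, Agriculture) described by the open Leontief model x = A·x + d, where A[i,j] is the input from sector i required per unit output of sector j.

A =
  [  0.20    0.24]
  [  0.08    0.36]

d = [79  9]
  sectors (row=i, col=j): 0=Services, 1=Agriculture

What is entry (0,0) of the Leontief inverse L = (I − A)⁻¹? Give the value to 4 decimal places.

Form M = I − A:
  [  0.80   -0.24]
  [ -0.08    0.64]
Leontief inverse L = M⁻¹:
  [  1.2987    0.4870]
  [  0.1623    1.6234]
Total output x = L · d:
  x_0 = 1.2987·79 + 0.4870·9 = 106.9805
  x_1 = 0.1623·79 + 1.6234·9 = 27.4351

L[0,0] = 1.2987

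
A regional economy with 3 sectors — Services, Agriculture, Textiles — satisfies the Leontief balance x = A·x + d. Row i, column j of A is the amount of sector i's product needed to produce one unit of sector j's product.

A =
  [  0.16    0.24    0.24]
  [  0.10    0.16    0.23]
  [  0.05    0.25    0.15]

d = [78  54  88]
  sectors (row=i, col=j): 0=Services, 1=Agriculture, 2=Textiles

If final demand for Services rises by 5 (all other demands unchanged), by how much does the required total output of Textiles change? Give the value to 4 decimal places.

0.6540

Form M = I − A:
  [  0.84   -0.24   -0.24]
  [ -0.10    0.84   -0.23]
  [ -0.05   -0.25    0.85]
Leontief inverse L = M⁻¹:
  [  1.2817    0.5154    0.5013]
  [  0.1884    1.3705    0.4240]
  [  0.1308    0.4334    1.3307]
Total output x = L · d:
  x_0 = 1.2817·78 + 0.5154·54 + 0.5013·88 = 171.9210
  x_1 = 0.1884·78 + 1.3705·54 + 0.4240·88 = 126.0173
  x_2 = 0.1308·78 + 0.4334·54 + 1.3307·88 = 150.7063
Δx_2 = L[2,0] · Δd_0 = 0.1308 · 5 = 0.6540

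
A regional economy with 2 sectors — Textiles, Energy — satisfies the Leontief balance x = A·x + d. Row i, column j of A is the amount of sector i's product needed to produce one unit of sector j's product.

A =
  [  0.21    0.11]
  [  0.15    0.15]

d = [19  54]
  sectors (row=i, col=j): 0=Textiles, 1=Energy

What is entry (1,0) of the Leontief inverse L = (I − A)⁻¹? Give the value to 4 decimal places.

Form M = I − A:
  [  0.79   -0.11]
  [ -0.15    0.85]
Leontief inverse L = M⁻¹:
  [  1.2977    0.1679]
  [  0.2290    1.2061]
Total output x = L · d:
  x_0 = 1.2977·19 + 0.1679·54 = 33.7252
  x_1 = 0.2290·19 + 1.2061·54 = 69.4809

L[1,0] = 0.2290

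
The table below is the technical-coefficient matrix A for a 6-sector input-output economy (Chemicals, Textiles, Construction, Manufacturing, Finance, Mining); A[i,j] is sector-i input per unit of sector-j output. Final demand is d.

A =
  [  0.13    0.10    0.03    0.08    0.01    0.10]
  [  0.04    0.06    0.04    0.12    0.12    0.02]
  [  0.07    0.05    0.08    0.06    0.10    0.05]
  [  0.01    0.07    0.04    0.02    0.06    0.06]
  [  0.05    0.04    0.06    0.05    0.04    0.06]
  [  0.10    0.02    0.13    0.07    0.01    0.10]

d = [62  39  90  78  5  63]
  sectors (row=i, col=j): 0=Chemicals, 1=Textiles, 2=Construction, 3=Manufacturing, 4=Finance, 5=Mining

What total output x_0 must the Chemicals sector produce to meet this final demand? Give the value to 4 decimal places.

Form M = I − A:
  [  0.87   -0.10   -0.03   -0.08   -0.01   -0.10]
  [ -0.04    0.94   -0.04   -0.12   -0.12   -0.02]
  [ -0.07   -0.05    0.92   -0.06   -0.10   -0.05]
  [ -0.01   -0.07   -0.04    0.98   -0.06   -0.06]
  [ -0.05   -0.04   -0.06   -0.05    0.96   -0.06]
  [ -0.10   -0.02   -0.13   -0.07   -0.01    0.90]
Leontief inverse L = M⁻¹:
  [  1.1838    0.1450    0.0751    0.1322    0.0481    0.1510]
  [  0.0738    1.0952    0.0751    0.1568    0.1559    0.0576]
  [  0.1139    0.0871    1.1209    0.1022    0.1362    0.0927]
  [  0.0365    0.0911    0.0684    1.0492    0.0854    0.0855]
  [  0.0833    0.0672    0.0918    0.0817    1.0666    0.0924]
  [  0.1534    0.0609    0.1783    0.1154    0.0470    1.1502]
Total output x = L · d:
  x_0 = 1.1838·62 + 0.1450·39 + 0.0751·90 + 0.1322·78 + 0.0481·5 + 0.1510·63 = 105.8762
  x_1 = 0.0738·62 + 1.0952·39 + 0.0751·90 + 0.1568·78 + 0.1559·5 + 0.0576·63 = 70.6857
  x_2 = 0.1139·62 + 0.0871·39 + 1.1209·90 + 0.1022·78 + 0.1362·5 + 0.0927·63 = 125.8282
  x_3 = 0.0365·62 + 0.0911·39 + 0.0684·90 + 1.0492·78 + 0.0854·5 + 0.0855·63 = 99.6247
  x_4 = 0.0833·62 + 0.0672·39 + 0.0918·90 + 0.0817·78 + 1.0666·5 + 0.0924·63 = 33.5730
  x_5 = 0.1534·62 + 0.0609·39 + 0.1783·90 + 0.1154·78 + 0.0470·5 + 1.1502·63 = 109.6316

105.8762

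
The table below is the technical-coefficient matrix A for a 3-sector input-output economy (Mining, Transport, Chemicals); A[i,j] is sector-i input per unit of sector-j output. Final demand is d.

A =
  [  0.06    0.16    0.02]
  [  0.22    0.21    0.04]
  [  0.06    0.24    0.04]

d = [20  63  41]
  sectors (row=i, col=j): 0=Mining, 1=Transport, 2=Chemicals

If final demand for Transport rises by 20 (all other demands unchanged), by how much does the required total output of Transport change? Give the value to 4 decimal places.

26.9945

Form M = I − A:
  [  0.94   -0.16   -0.02]
  [ -0.22    0.79   -0.04]
  [ -0.06   -0.24    0.96]
Leontief inverse L = M⁻¹:
  [  1.1215    0.2372    0.0332]
  [  0.3199    1.3497    0.0629]
  [  0.1501    0.3523    1.0595]
Total output x = L · d:
  x_0 = 1.1215·20 + 0.2372·63 + 0.0332·41 = 38.7385
  x_1 = 0.3199·20 + 1.3497·63 + 0.0629·41 = 94.0098
  x_2 = 0.1501·20 + 0.3523·63 + 1.0595·41 = 68.6319
Δx_1 = L[1,1] · Δd_1 = 1.3497 · 20 = 26.9945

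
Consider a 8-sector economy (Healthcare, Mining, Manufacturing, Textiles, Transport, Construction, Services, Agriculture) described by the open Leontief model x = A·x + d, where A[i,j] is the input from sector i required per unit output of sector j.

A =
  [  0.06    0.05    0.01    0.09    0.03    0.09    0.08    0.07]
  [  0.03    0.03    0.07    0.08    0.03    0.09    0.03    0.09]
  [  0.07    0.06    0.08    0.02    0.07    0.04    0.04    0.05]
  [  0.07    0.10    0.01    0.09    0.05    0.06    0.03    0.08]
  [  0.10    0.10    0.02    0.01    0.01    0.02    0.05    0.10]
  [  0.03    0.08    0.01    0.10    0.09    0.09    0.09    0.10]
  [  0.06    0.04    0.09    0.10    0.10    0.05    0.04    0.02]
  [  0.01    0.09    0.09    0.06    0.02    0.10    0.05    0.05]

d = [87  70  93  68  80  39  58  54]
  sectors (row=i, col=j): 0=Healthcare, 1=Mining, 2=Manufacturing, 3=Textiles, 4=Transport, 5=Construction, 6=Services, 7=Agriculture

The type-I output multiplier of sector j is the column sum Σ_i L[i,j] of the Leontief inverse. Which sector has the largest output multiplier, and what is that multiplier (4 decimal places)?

Form M = I − A:
  [  0.94   -0.05   -0.01   -0.09   -0.03   -0.09   -0.08   -0.07]
  [ -0.03    0.97   -0.07   -0.08   -0.03   -0.09   -0.03   -0.09]
  [ -0.07   -0.06    0.92   -0.02   -0.07   -0.04   -0.04   -0.05]
  [ -0.07   -0.10   -0.01    0.91   -0.05   -0.06   -0.03   -0.08]
  [ -0.10   -0.10   -0.02   -0.01    0.99   -0.02   -0.05   -0.10]
  [ -0.03   -0.08   -0.01   -0.10   -0.09    0.91   -0.09   -0.10]
  [ -0.06   -0.04   -0.09   -0.10   -0.10   -0.05    0.96   -0.02]
  [ -0.01   -0.09   -0.09   -0.06   -0.02   -0.10   -0.05    0.95]
Leontief inverse L = M⁻¹:
  [  1.1066    0.1161    0.0521    0.1622    0.0791    0.1578    0.1291    0.1366]
  [  0.0730    1.0937    0.1111    0.1417    0.0749    0.1521    0.0754    0.1522]
  [  0.1136    0.1152    1.1198    0.0738    0.1090    0.0955    0.0823    0.1077]
  [  0.1162    0.1663    0.0523    1.1599    0.0935    0.1295    0.0781    0.1499]
  [  0.1357    0.1503    0.0612    0.0684    1.0461    0.0804    0.0907    0.1537]
  [  0.0877    0.1618    0.0634    0.1827    0.1462    1.1697    0.1475    0.1821]
  [  0.1148    0.1082    0.1308    0.1630    0.1461    0.1114    1.0879    0.0893]
  [  0.0548    0.1521    0.1353    0.1246    0.0693    0.1640    0.0959    1.1153]
Total output x = L · d:
  x_0 = 1.1066·87 + 0.1161·70 + 0.0521·93 + 0.1622·68 + 0.0791·80 + 0.1578·39 + 0.1291·58 + 0.1366·54 = 147.6200
  x_1 = 0.0730·87 + 1.0937·70 + 0.1111·93 + 0.1417·68 + 0.0749·80 + 0.1521·39 + 0.0754·58 + 0.1522·54 = 127.3913
  x_2 = 0.1136·87 + 0.1152·70 + 1.1198·93 + 0.0738·68 + 0.1090·80 + 0.0955·39 + 0.0823·58 + 0.1077·54 = 150.1338
  x_3 = 0.1162·87 + 0.1663·70 + 0.0523·93 + 1.1599·68 + 0.0935·80 + 0.1295·39 + 0.0781·58 + 0.1499·54 = 130.6418
  x_4 = 0.1357·87 + 0.1503·70 + 0.0612·93 + 0.0684·68 + 1.0461·80 + 0.0804·39 + 0.0907·58 + 0.1537·54 = 133.0581
  x_5 = 0.0877·87 + 0.1618·70 + 0.0634·93 + 0.1827·68 + 0.1462·80 + 1.1697·39 + 0.1475·58 + 0.1821·54 = 112.9766
  x_6 = 0.1148·87 + 0.1082·70 + 0.1308·93 + 0.1630·68 + 0.1461·80 + 0.1114·39 + 1.0879·58 + 0.0893·54 = 124.7580
  x_7 = 0.0548·87 + 0.1521·70 + 0.1353·93 + 0.1246·68 + 0.0693·80 + 0.1640·39 + 0.0959·58 + 1.1153·54 = 114.1986
Output multipliers (column sums of L):
  Healthcare: 1.8025
  Mining: 2.0637
  Manufacturing: 1.7258
  Textiles: 2.0763
  Transport: 1.7641
  Construction: 2.0603
  Services: 1.7869
  Agriculture: 2.0868

Agriculture (2.0868)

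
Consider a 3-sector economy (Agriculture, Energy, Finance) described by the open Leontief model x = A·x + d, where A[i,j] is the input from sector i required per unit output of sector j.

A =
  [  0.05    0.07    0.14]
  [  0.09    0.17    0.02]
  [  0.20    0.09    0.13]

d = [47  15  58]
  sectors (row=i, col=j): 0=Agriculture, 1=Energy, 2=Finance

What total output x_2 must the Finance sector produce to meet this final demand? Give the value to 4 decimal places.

84.1440

Form M = I − A:
  [  0.95   -0.07   -0.14]
  [ -0.09    0.83   -0.02]
  [ -0.20   -0.09    0.87]
Leontief inverse L = M⁻¹:
  [  1.1011    0.1124    0.1798]
  [  0.1258    1.2207    0.0483]
  [  0.2661    0.1521    1.1958]
Total output x = L · d:
  x_0 = 1.1011·47 + 0.1124·15 + 0.1798·58 = 63.8652
  x_1 = 0.1258·47 + 1.2207·15 + 0.0483·58 = 27.0250
  x_2 = 0.2661·47 + 0.1521·15 + 1.1958·58 = 84.1440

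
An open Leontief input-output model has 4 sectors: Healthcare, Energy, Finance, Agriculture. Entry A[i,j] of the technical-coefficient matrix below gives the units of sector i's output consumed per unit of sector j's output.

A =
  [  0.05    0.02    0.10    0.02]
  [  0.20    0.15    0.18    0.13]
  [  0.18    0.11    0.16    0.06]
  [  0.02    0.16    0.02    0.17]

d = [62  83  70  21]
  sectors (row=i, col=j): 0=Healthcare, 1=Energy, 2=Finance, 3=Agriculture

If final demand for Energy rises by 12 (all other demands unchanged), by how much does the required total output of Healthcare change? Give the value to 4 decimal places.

0.6304

Form M = I − A:
  [  0.95   -0.02   -0.10   -0.02]
  [ -0.20    0.85   -0.18   -0.13]
  [ -0.18   -0.11    0.84   -0.06]
  [ -0.02   -0.16   -0.02    0.83]
Leontief inverse L = M⁻¹:
  [  1.0916    0.0525    0.1423    0.0448]
  [  0.3319    1.2685    0.3168    0.2296]
  [  0.2843    0.1953    1.2692    0.1292]
  [  0.0971    0.2505    0.0951    1.2533]
Total output x = L · d:
  x_0 = 1.0916·62 + 0.0525·83 + 0.1423·70 + 0.0448·21 = 82.9393
  x_1 = 0.3319·62 + 1.2685·83 + 0.3168·70 + 0.2296·21 = 152.8603
  x_2 = 0.2843·62 + 0.1953·83 + 1.2692·70 + 0.1292·21 = 125.3941
  x_3 = 0.0971·62 + 0.2505·83 + 0.0951·70 + 1.2533·21 = 59.7883
Δx_0 = L[0,1] · Δd_1 = 0.0525 · 12 = 0.6304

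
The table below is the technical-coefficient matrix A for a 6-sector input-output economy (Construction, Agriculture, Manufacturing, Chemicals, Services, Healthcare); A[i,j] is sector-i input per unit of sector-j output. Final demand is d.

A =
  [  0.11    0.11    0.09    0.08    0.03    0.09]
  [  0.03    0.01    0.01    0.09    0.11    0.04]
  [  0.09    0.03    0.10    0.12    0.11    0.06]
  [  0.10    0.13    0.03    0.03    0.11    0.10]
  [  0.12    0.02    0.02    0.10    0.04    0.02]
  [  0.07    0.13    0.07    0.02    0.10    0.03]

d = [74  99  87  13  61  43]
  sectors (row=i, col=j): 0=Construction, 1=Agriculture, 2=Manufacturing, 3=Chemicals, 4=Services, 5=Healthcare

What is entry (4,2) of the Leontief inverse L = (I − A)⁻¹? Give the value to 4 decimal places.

L[4,2] = 0.0515

Form M = I − A:
  [  0.89   -0.11   -0.09   -0.08   -0.03   -0.09]
  [ -0.03    0.99   -0.01   -0.09   -0.11   -0.04]
  [ -0.09   -0.03    0.90   -0.12   -0.11   -0.06]
  [ -0.10   -0.13   -0.03    0.97   -0.11   -0.10]
  [ -0.12   -0.02   -0.02   -0.10    0.96   -0.02]
  [ -0.07   -0.13   -0.07   -0.02   -0.10    0.97]
Leontief inverse L = M⁻¹:
  [  1.1852    0.1758    0.1387    0.1449    0.1046    0.1429]
  [  0.0778    1.0480    0.0322    0.1242    0.1475    0.0683]
  [  0.1738    0.0973    1.1487    0.1865    0.1815    0.1142]
  [  0.1711    0.1870    0.0707    1.0922    0.1750    0.1442]
  [  0.1739    0.0689    0.0515    0.1400    1.0831    0.0589]
  [  0.1300    0.1711    0.1040    0.0775    0.1557    1.0677]
Total output x = L · d:
  x_0 = 1.1852·74 + 0.1758·99 + 0.1387·87 + 0.1449·13 + 0.1046·61 + 0.1429·43 = 131.5854
  x_1 = 0.0778·74 + 1.0480·99 + 0.0322·87 + 0.1242·13 + 0.1475·61 + 0.0683·43 = 125.8563
  x_2 = 0.1738·74 + 0.0973·99 + 1.1487·87 + 0.1865·13 + 0.1815·61 + 0.1142·43 = 140.8363
  x_3 = 0.1711·74 + 0.1870·99 + 0.0707·87 + 1.0922·13 + 0.1750·61 + 0.1442·43 = 68.4036
  x_4 = 0.1739·74 + 0.0689·99 + 0.0515·87 + 0.1400·13 + 1.0831·61 + 0.0589·43 = 94.5884
  x_5 = 0.1300·74 + 0.1711·99 + 0.1040·87 + 0.0775·13 + 0.1557·61 + 1.0677·43 = 92.0183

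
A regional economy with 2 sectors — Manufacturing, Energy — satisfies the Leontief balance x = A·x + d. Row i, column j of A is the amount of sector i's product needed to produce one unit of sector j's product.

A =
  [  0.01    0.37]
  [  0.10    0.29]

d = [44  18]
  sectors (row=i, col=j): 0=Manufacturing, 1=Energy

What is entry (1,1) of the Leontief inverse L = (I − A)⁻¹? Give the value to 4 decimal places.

Form M = I − A:
  [  0.99   -0.37]
  [ -0.10    0.71]
Leontief inverse L = M⁻¹:
  [  1.0662    0.5556]
  [  0.1502    1.4867]
Total output x = L · d:
  x_0 = 1.0662·44 + 0.5556·18 = 56.9155
  x_1 = 0.1502·44 + 1.4867·18 = 33.3684

L[1,1] = 1.4867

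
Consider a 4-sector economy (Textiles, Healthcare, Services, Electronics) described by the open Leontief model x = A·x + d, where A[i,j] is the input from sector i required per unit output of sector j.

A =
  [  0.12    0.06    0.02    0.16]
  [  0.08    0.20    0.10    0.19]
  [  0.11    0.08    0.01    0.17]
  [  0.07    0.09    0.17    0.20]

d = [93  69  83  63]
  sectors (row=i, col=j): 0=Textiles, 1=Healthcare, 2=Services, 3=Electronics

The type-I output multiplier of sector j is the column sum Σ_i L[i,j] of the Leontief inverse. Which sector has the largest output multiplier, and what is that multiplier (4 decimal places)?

Form M = I − A:
  [  0.88   -0.06   -0.02   -0.16]
  [ -0.08    0.80   -0.10   -0.19]
  [ -0.11   -0.08    0.99   -0.17]
  [ -0.07   -0.09   -0.17    0.80]
Leontief inverse L = M⁻¹:
  [  1.1816    0.1293    0.0859    0.2853]
  [  0.1778    1.3283    0.2055    0.3947]
  [  0.1732    0.1550    1.0810    0.3011]
  [  0.1602    0.1937    0.2603    1.3834]
Total output x = L · d:
  x_0 = 1.1816·93 + 0.1293·69 + 0.0859·83 + 0.2853·63 = 143.9096
  x_1 = 0.1778·93 + 1.3283·69 + 0.2055·83 + 0.3947·63 = 150.1197
  x_2 = 0.1732·93 + 0.1550·69 + 1.0810·83 + 0.3011·63 = 135.4882
  x_3 = 0.1602·93 + 0.1937·69 + 0.2603·83 + 1.3834·63 = 137.0218
Output multipliers (column sums of L):
  Textiles: 1.6927
  Healthcare: 1.8062
  Services: 1.6328
  Electronics: 2.3645

Electronics (2.3645)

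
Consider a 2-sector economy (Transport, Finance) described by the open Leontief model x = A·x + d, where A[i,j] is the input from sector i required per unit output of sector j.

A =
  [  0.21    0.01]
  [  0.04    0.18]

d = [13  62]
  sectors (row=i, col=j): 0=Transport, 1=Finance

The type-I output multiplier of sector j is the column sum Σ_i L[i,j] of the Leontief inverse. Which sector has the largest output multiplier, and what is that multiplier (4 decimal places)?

Form M = I − A:
  [  0.79   -0.01]
  [ -0.04    0.82]
Leontief inverse L = M⁻¹:
  [  1.2666    0.0154]
  [  0.0618    1.2203]
Total output x = L · d:
  x_0 = 1.2666·13 + 0.0154·62 = 17.4235
  x_1 = 0.0618·13 + 1.2203·62 = 76.4597
Output multipliers (column sums of L):
  Transport: 1.3284
  Finance: 1.2357

Transport (1.3284)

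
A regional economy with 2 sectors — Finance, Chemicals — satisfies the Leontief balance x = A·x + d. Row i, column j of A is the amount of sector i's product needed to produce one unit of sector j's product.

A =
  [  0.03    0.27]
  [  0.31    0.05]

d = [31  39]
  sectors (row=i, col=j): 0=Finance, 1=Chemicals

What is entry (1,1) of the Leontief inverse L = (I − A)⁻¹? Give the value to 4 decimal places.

L[1,1] = 1.1578

Form M = I − A:
  [  0.97   -0.27]
  [ -0.31    0.95]
Leontief inverse L = M⁻¹:
  [  1.1339    0.3223]
  [  0.3700    1.1578]
Total output x = L · d:
  x_0 = 1.1339·31 + 0.3223·39 = 47.7202
  x_1 = 0.3700·31 + 1.1578·39 = 56.6245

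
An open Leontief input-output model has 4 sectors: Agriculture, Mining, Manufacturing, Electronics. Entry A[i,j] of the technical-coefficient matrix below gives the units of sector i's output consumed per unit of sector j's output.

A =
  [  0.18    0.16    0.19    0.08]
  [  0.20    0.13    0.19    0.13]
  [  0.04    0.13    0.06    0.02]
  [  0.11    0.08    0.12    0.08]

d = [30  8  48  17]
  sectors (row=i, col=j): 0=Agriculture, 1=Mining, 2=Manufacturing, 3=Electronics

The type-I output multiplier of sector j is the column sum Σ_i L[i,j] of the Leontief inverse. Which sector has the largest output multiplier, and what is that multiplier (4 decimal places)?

Manufacturing (2.0731)

Form M = I − A:
  [  0.82   -0.16   -0.19   -0.08]
  [ -0.20    0.87   -0.19   -0.13]
  [ -0.04   -0.13    0.94   -0.02]
  [ -0.11   -0.08   -0.12    0.92]
Leontief inverse L = M⁻¹:
  [  1.3361    0.3142    0.3551    0.1683]
  [  0.3622    1.2906    0.3624    0.2217]
  [  0.1113    0.1956    1.1338    0.0620]
  [  0.2058    0.1753    0.2218    1.1344]
Total output x = L · d:
  x_0 = 1.3361·30 + 0.3142·8 + 0.3551·48 + 0.1683·17 = 62.4993
  x_1 = 0.3622·30 + 1.2906·8 + 0.3624·48 + 0.2217·17 = 42.3541
  x_2 = 0.1113·30 + 0.1956·8 + 1.1338·48 + 0.0620·17 = 60.3789
  x_3 = 0.2058·30 + 0.1753·8 + 0.2218·48 + 1.1344·17 = 37.5095
Output multipliers (column sums of L):
  Agriculture: 2.0153
  Mining: 1.9757
  Manufacturing: 2.0731
  Electronics: 1.5864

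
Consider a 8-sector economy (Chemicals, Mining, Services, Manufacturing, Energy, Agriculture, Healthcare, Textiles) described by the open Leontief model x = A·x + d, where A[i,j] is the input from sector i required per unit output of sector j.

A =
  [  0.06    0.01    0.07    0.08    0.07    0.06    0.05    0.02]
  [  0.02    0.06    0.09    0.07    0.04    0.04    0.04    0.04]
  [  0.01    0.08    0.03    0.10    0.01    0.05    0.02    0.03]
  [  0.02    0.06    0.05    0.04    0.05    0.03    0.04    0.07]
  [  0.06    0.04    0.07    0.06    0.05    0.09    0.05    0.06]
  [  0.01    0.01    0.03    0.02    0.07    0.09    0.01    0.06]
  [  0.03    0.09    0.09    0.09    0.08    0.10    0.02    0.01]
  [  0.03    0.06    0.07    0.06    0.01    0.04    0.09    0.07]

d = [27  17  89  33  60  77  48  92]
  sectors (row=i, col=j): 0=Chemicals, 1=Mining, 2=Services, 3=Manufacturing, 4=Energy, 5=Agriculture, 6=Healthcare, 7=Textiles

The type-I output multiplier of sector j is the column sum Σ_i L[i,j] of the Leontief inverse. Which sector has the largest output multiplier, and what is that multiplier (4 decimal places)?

Form M = I − A:
  [  0.94   -0.01   -0.07   -0.08   -0.07   -0.06   -0.05   -0.02]
  [ -0.02    0.94   -0.09   -0.07   -0.04   -0.04   -0.04   -0.04]
  [ -0.01   -0.08    0.97   -0.10   -0.01   -0.05   -0.02   -0.03]
  [ -0.02   -0.06   -0.05    0.96   -0.05   -0.03   -0.04   -0.07]
  [ -0.06   -0.04   -0.07   -0.06    0.95   -0.09   -0.05   -0.06]
  [ -0.01   -0.01   -0.03   -0.02   -0.07    0.91   -0.01   -0.06]
  [ -0.03   -0.09   -0.09   -0.09   -0.08   -0.10    0.98   -0.01]
  [ -0.03   -0.06   -0.07   -0.06   -0.01   -0.04   -0.09    0.93]
Leontief inverse L = M⁻¹:
  [  1.0804    0.0448    0.1100    0.1237    0.1037    0.1042    0.0754    0.0522]
  [  0.0366    1.0968    0.1287    0.1128    0.0681    0.0784    0.0646    0.0707]
  [  0.0226    0.1089    1.0622    0.1316    0.0342    0.0793    0.0404    0.0571]
  [  0.0366    0.0932    0.0876    1.0790    0.0757    0.0659    0.0651    0.0987]
  [  0.0818    0.0793    0.1161    0.1091    1.0870    0.1394    0.0800    0.0971]
  [  0.0239    0.0324    0.0575    0.0477    0.0924    1.1228    0.0297    0.0861]
  [  0.0515    0.1315    0.1373    0.1402    0.1181    0.1505    1.0491    0.0504]
  [  0.0482    0.1014    0.1145    0.1076    0.0423    0.0830    0.1175    1.1018]
Total output x = L · d:
  x_0 = 1.0804·27 + 0.0448·17 + 0.1100·89 + 0.1237·33 + 0.1037·60 + 0.1042·77 + 0.0754·48 + 0.0522·92 = 66.4761
  x_1 = 0.0366·27 + 1.0968·17 + 0.1287·89 + 0.1128·33 + 0.0681·60 + 0.0784·77 + 0.0646·48 + 0.0707·92 = 54.5414
  x_2 = 0.0226·27 + 0.1089·17 + 1.0622·89 + 0.1316·33 + 0.0342·60 + 0.0793·77 + 0.0404·48 + 0.0571·92 = 116.6956
  x_3 = 0.0366·27 + 0.0932·17 + 0.0876·89 + 1.0790·33 + 0.0757·60 + 0.0659·77 + 0.0651·48 + 0.0987·92 = 67.7905
  x_4 = 0.0818·27 + 0.0793·17 + 0.1161·89 + 0.1091·33 + 1.0870·60 + 0.1394·77 + 0.0800·48 + 0.0971·92 = 106.2171
  x_5 = 0.0239·27 + 0.0324·17 + 0.0575·89 + 0.0477·33 + 0.0924·60 + 1.1228·77 + 0.0297·48 + 0.0861·92 = 109.2364
  x_6 = 0.0515·27 + 0.1315·17 + 0.1373·89 + 0.1402·33 + 0.1181·60 + 0.1505·77 + 1.0491·48 + 0.0504·92 = 94.1375
  x_7 = 0.0482·27 + 0.1014·17 + 0.1145·89 + 0.1076·33 + 0.0423·60 + 0.0830·77 + 0.1175·48 + 1.1018·92 = 132.6956
Output multipliers (column sums of L):
  Chemicals: 1.3814
  Mining: 1.6882
  Services: 1.8138
  Manufacturing: 1.8517
  Energy: 1.6216
  Agriculture: 1.8235
  Healthcare: 1.5220
  Textiles: 1.6141

Manufacturing (1.8517)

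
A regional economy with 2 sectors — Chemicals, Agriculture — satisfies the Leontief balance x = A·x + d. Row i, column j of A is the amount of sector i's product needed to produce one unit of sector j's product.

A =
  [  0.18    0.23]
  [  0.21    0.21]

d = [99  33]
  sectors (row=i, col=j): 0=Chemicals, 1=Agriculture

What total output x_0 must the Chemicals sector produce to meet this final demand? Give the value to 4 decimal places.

Form M = I − A:
  [  0.82   -0.23]
  [ -0.21    0.79]
Leontief inverse L = M⁻¹:
  [  1.3178    0.3837]
  [  0.3503    1.3678]
Total output x = L · d:
  x_0 = 1.3178·99 + 0.3837·33 = 143.1193
  x_1 = 0.3503·99 + 1.3678·33 = 79.8165

143.1193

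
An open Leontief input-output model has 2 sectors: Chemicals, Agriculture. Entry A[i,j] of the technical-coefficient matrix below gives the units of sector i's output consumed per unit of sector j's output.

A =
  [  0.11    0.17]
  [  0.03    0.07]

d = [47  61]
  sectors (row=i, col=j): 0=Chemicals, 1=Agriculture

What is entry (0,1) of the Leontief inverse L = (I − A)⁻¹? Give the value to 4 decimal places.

L[0,1] = 0.2067

Form M = I − A:
  [  0.89   -0.17]
  [ -0.03    0.93]
Leontief inverse L = M⁻¹:
  [  1.1306    0.2067]
  [  0.0365    1.0819]
Total output x = L · d:
  x_0 = 1.1306·47 + 0.2067·61 = 65.7428
  x_1 = 0.0365·47 + 1.0819·61 = 67.7121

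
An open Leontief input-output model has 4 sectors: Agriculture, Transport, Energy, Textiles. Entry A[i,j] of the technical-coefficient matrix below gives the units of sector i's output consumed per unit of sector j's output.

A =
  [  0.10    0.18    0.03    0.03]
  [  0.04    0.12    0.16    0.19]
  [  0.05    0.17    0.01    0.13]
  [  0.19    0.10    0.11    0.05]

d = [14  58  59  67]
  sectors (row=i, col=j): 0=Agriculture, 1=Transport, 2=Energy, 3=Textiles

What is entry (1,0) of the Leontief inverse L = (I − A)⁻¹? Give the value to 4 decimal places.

L[1,0] = 0.1283

Form M = I − A:
  [  0.90   -0.18   -0.03   -0.03]
  [ -0.04    0.88   -0.16   -0.19]
  [ -0.05   -0.17    0.99   -0.13]
  [ -0.19   -0.10   -0.11    0.95]
Leontief inverse L = M⁻¹:
  [  1.1491    0.2637    0.0887    0.1012]
  [  0.1283    1.2405    0.2360    0.2844]
  [  0.1137    0.2543    1.0771    0.2018]
  [  0.2565    0.2128    0.1673    1.1262]
Total output x = L · d:
  x_0 = 1.1491·14 + 0.2637·58 + 0.0887·59 + 0.1012·67 = 43.3897
  x_1 = 0.1283·14 + 1.2405·58 + 0.2360·59 + 0.2844·67 = 106.7268
  x_2 = 0.1137·14 + 0.2543·58 + 1.0771·59 + 0.2018·67 = 93.4102
  x_3 = 0.2565·14 + 0.2128·58 + 0.1673·59 + 1.1262·67 = 101.2546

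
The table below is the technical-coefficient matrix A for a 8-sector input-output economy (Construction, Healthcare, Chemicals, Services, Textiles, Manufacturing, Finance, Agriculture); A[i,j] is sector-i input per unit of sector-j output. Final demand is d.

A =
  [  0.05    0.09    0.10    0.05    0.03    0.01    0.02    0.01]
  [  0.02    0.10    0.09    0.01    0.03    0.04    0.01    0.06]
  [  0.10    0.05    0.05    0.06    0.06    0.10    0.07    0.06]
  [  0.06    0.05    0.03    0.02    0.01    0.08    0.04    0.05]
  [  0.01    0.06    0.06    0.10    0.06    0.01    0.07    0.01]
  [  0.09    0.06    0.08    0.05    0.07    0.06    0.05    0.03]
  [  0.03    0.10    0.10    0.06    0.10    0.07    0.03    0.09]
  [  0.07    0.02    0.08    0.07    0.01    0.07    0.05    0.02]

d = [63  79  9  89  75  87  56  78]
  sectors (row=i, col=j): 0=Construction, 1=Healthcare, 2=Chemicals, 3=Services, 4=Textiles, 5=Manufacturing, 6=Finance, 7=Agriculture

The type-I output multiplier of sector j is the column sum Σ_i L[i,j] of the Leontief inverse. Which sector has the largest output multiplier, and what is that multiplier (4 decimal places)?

Form M = I − A:
  [  0.95   -0.09   -0.10   -0.05   -0.03   -0.01   -0.02   -0.01]
  [ -0.02    0.90   -0.09   -0.01   -0.03   -0.04   -0.01   -0.06]
  [ -0.10   -0.05    0.95   -0.06   -0.06   -0.10   -0.07   -0.06]
  [ -0.06   -0.05   -0.03    0.98   -0.01   -0.08   -0.04   -0.05]
  [ -0.01   -0.06   -0.06   -0.10    0.94   -0.01   -0.07   -0.01]
  [ -0.09   -0.06   -0.08   -0.05   -0.07    0.94   -0.05   -0.03]
  [ -0.03   -0.10   -0.10   -0.06   -0.10   -0.07    0.97   -0.09]
  [ -0.07   -0.02   -0.08   -0.07   -0.01   -0.07   -0.05    0.98]
Leontief inverse L = M⁻¹:
  [  1.0850    0.1339    0.1450    0.0794    0.0578    0.0463    0.0460    0.0384]
  [  0.0566    1.1418    0.1369    0.0413    0.0580    0.0772    0.0372    0.0873]
  [  0.1539    0.1155    1.1227    0.1101    0.1056    0.1521    0.1105    0.0989]
  [  0.0949    0.0909    0.0767    1.0498    0.0380    0.1131    0.0641    0.0745]
  [  0.0441    0.1056    0.1059    0.1327    1.0914    0.0496    0.0986    0.0419]
  [  0.1371    0.1191    0.1435    0.0947    0.1106    1.1062    0.0867    0.0653]
  [  0.0860    0.1651    0.1724    0.1132    0.1455    0.1273    1.0754    0.1315]
  [  0.1126    0.0668    0.1304    0.1044    0.0431    0.1114    0.0797    1.0501]
Total output x = L · d:
  x_0 = 1.0850·63 + 0.1339·79 + 0.1450·9 + 0.0794·89 + 0.0578·75 + 0.0463·87 + 0.0460·56 + 0.0384·78 = 101.2454
  x_1 = 0.0566·63 + 1.1418·79 + 0.1369·9 + 0.0413·89 + 0.0580·75 + 0.0772·87 + 0.0372·56 + 0.0873·78 = 118.6299
  x_2 = 0.1539·63 + 0.1155·79 + 1.1227·9 + 0.1101·89 + 0.1056·75 + 0.1521·87 + 0.1105·56 + 0.0989·78 = 73.7697
  x_3 = 0.0949·63 + 0.0909·79 + 0.0767·9 + 1.0498·89 + 0.0380·75 + 0.1131·87 + 0.0641·56 + 0.0745·78 = 129.3839
  x_4 = 0.0441·63 + 0.1056·79 + 0.1059·9 + 0.1327·89 + 1.0914·75 + 0.0496·87 + 0.0986·56 + 0.0419·78 = 118.8481
  x_5 = 0.1371·63 + 0.1191·79 + 0.1435·9 + 0.0947·89 + 0.1106·75 + 1.1062·87 + 0.0867·56 + 0.0653·78 = 142.2464
  x_6 = 0.0860·63 + 0.1651·79 + 0.1724·9 + 0.1132·89 + 0.1455·75 + 0.1273·87 + 1.0754·56 + 0.1315·78 = 122.5510
  x_7 = 0.1126·63 + 0.0668·79 + 0.1304·9 + 0.1044·89 + 0.0431·75 + 0.1114·87 + 0.0797·56 + 1.0501·78 = 122.1342
Output multipliers (column sums of L):
  Construction: 1.7703
  Healthcare: 1.9387
  Chemicals: 2.0335
  Services: 1.7256
  Textiles: 1.6501
  Manufacturing: 1.7832
  Finance: 1.5982
  Agriculture: 1.5879

Chemicals (2.0335)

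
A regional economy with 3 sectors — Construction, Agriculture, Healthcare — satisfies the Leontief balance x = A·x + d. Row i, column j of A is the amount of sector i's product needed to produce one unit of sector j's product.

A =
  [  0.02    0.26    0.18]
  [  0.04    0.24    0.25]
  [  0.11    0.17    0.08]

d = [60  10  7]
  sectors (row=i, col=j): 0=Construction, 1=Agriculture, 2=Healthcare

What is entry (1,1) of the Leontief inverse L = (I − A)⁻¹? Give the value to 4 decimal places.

L[1,1] = 1.4442

Form M = I − A:
  [  0.98   -0.26   -0.18]
  [ -0.04    0.76   -0.25]
  [ -0.11   -0.17    0.92]
Leontief inverse L = M⁻¹:
  [  1.0755    0.4419    0.3305]
  [  0.1053    1.4442    0.4131]
  [  0.1481    0.3197    1.2028]
Total output x = L · d:
  x_0 = 1.0755·60 + 0.4419·10 + 0.3305·7 = 71.2648
  x_1 = 0.1053·60 + 1.4442·10 + 0.4131·7 = 23.6521
  x_2 = 0.1481·60 + 0.3197·10 + 1.2028·7 = 20.5000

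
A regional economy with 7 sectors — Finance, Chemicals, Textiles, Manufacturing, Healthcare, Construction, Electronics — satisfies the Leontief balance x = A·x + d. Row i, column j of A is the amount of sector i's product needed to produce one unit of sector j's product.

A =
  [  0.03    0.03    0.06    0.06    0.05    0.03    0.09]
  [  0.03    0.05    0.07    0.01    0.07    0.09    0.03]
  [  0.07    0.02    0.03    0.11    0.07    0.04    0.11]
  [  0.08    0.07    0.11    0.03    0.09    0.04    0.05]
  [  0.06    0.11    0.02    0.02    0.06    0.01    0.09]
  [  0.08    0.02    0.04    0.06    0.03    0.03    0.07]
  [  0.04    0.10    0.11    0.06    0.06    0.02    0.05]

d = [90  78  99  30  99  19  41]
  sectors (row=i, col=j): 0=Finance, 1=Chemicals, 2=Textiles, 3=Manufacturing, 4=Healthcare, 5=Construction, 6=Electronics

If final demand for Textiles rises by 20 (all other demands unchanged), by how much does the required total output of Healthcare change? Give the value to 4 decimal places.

1.2054

Form M = I − A:
  [  0.97   -0.03   -0.06   -0.06   -0.05   -0.03   -0.09]
  [ -0.03    0.95   -0.07   -0.01   -0.07   -0.09   -0.03]
  [ -0.07   -0.02    0.97   -0.11   -0.07   -0.04   -0.11]
  [ -0.08   -0.07   -0.11    0.97   -0.09   -0.04   -0.05]
  [ -0.06   -0.11   -0.02   -0.02    0.94   -0.01   -0.09]
  [ -0.08   -0.02   -0.04   -0.06   -0.03    0.97   -0.07]
  [ -0.04   -0.10   -0.11   -0.06   -0.06   -0.02    0.95]
Leontief inverse L = M⁻¹:
  [  1.0627    0.0674    0.0997    0.0908    0.0876    0.0506    0.1311]
  [  0.0625    1.0815    0.1013    0.0399    0.1033    0.1107    0.0719]
  [  0.1118    0.0693    1.0830    0.1469    0.1182    0.0652    0.1619]
  [  0.1217    0.1148    0.1552    1.0710    0.1382    0.0686    0.1076]
  [  0.0889    0.1490    0.0603    0.0467    1.0980    0.0350    0.1292]
  [  0.1096    0.0527    0.0776    0.0891    0.0645    1.0490    0.1091]
  [  0.0799    0.1425    0.1555    0.0975    0.1077    0.0499    1.1017]
Total output x = L · d:
  x_0 = 1.0627·90 + 0.0674·78 + 0.0997·99 + 0.0908·30 + 0.0876·99 + 0.0506·19 + 0.1311·41 = 128.5000
  x_1 = 0.0625·90 + 1.0815·78 + 0.1013·99 + 0.0399·30 + 0.1033·99 + 0.1107·19 + 0.0719·41 = 116.4932
  x_2 = 0.1118·90 + 0.0693·78 + 1.0830·99 + 0.1469·30 + 0.1182·99 + 0.0652·19 + 0.1619·41 = 146.6671
  x_3 = 0.1217·90 + 0.1148·78 + 0.1552·99 + 1.0710·30 + 0.1382·99 + 0.0686·19 + 0.1076·41 = 86.7954
  x_4 = 0.0889·90 + 0.1490·78 + 0.0603·99 + 0.0467·30 + 1.0980·99 + 0.0350·19 + 0.1292·41 = 141.6499
  x_5 = 0.1096·90 + 0.0527·78 + 0.0776·99 + 0.0891·30 + 0.0645·99 + 1.0490·19 + 0.1091·41 = 55.1257
  x_6 = 0.0799·90 + 0.1425·78 + 0.1555·99 + 0.0975·30 + 0.1077·99 + 0.0499·19 + 1.1017·41 = 93.4020
Δx_4 = L[4,2] · Δd_2 = 0.0603 · 20 = 1.2054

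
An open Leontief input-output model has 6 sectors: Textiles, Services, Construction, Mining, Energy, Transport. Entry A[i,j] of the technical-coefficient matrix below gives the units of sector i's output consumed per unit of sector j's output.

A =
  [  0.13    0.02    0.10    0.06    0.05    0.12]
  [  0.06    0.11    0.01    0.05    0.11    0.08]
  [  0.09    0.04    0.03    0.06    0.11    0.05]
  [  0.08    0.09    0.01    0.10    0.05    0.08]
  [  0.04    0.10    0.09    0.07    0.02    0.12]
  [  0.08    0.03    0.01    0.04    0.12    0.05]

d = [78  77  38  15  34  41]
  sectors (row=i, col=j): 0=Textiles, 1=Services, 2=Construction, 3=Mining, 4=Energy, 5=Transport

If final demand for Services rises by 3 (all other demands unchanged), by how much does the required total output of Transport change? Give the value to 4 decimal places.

Form M = I − A:
  [  0.87   -0.02   -0.10   -0.06   -0.05   -0.12]
  [ -0.06    0.89   -0.01   -0.05   -0.11   -0.08]
  [ -0.09   -0.04    0.97   -0.06   -0.11   -0.05]
  [ -0.08   -0.09   -0.01    0.90   -0.05   -0.08]
  [ -0.04   -0.10   -0.09   -0.07    0.98   -0.12]
  [ -0.08   -0.03   -0.01   -0.04   -0.12    0.95]
Leontief inverse L = M⁻¹:
  [  1.2006    0.0632    0.1379    0.1098    0.1124    0.1877]
  [  0.1136    1.1606    0.0412    0.0938    0.1630    0.1427]
  [  0.1421    0.0823    1.0629    0.1017    0.1543    0.1089]
  [  0.1362    0.1367    0.0382    1.1445    0.1021    0.1400]
  [  0.0986    0.1465    0.1151    0.1144    1.0823    0.1772]
  [  0.1244    0.0671    0.0403    0.0759    0.1573    1.1024]
Total output x = L · d:
  x_0 = 1.2006·78 + 0.0632·77 + 0.1379·38 + 0.1098·15 + 0.1124·34 + 0.1877·41 = 116.9209
  x_1 = 0.1136·78 + 1.1606·77 + 0.0412·38 + 0.0938·15 + 0.1630·34 + 0.1427·41 = 112.5904
  x_2 = 0.1421·78 + 0.0823·77 + 1.0629·38 + 0.1017·15 + 0.1543·34 + 0.1089·41 = 69.0449
  x_3 = 0.1362·78 + 0.1367·77 + 0.0382·38 + 1.1445·15 + 0.1021·34 + 0.1400·41 = 48.9780
  x_4 = 0.0986·78 + 0.1465·77 + 0.1151·38 + 0.1144·15 + 1.0823·34 + 0.1772·41 = 69.1307
  x_5 = 0.1244·78 + 0.0671·77 + 0.0403·38 + 0.0759·15 + 0.1573·34 + 1.1024·41 = 68.0807
Δx_5 = L[5,1] · Δd_1 = 0.0671 · 3 = 0.2013

0.2013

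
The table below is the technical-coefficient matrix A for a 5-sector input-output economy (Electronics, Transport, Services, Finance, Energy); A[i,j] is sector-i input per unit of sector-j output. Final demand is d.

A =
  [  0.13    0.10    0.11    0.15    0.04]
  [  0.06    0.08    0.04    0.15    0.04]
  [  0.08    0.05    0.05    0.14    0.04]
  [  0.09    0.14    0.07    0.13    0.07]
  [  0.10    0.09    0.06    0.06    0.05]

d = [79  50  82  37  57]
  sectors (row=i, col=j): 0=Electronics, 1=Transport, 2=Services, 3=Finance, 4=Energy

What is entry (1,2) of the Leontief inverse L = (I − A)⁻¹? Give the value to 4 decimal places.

L[1,2] = 0.0844

Form M = I − A:
  [  0.87   -0.10   -0.11   -0.15   -0.04]
  [ -0.06    0.92   -0.04   -0.15   -0.04]
  [ -0.08   -0.05    0.95   -0.14   -0.04]
  [ -0.09   -0.14   -0.07    0.87   -0.07]
  [ -0.10   -0.09   -0.06   -0.06    0.95]
Leontief inverse L = M⁻¹:
  [  1.2175    0.1926    0.1750    0.2773    0.0872]
  [  0.1200    1.1480    0.0844    0.2373    0.0744]
  [  0.1405    0.1163    1.0951    0.2256    0.0735]
  [  0.1694    0.2261    0.1281    1.2461    0.1139]
  [  0.1591    0.1507    0.1037    0.1446    1.0807]
Total output x = L · d:
  x_0 = 1.2175·79 + 0.1926·50 + 0.1750·82 + 0.2773·37 + 0.0872·57 = 135.3921
  x_1 = 0.1200·79 + 1.1480·50 + 0.0844·82 + 0.2373·37 + 0.0744·57 = 86.8306
  x_2 = 0.1405·79 + 0.1163·50 + 1.0951·82 + 0.2256·37 + 0.0735·57 = 119.2481
  x_3 = 0.1694·79 + 0.2261·50 + 0.1281·82 + 1.2461·37 + 0.1139·57 = 87.7905
  x_4 = 0.1591·79 + 0.1507·50 + 0.1037·82 + 0.1446·37 + 1.0807·57 = 95.5540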